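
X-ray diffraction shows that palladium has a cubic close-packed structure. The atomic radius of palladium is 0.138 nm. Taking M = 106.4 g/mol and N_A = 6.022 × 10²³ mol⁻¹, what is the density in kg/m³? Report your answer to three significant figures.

11900 kg/m³

In an FCC lattice, atoms touch along the face diagonal, so √2·a = 4r, giving a = 0.3903 nm = 3.903 × 10^-8 cm.
With Z = 4, ρ = Z·M/(N_A·a³) = 4 × 106.4 / (6.022 × 10²³ × 5.947 × 10^-23) = 11.88 g/cm³ = 11900 kg/m³.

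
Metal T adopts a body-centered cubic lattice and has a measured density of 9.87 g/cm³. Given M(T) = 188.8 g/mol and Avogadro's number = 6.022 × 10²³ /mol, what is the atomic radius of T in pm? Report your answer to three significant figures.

For a BCC cell (Z = 2), a³ = Z·M/(N_A·ρ) = 2 × 188.8 / (6.022 × 10²³ × 9.870) = 6.353 × 10^-23 cm³, so a = 3.990 × 10^-8 cm = 399.0 pm.
Atoms touch along the body diagonal, so √3·a = 4r, so r = 0.4330 × a = 173 pm.

173 pm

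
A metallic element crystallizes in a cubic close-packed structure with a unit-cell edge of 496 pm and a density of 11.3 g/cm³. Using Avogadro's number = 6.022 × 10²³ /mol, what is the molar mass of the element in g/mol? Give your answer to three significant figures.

An FCC cell has Z = 4 atoms; a = 4.960 × 10^-8 cm.
M = ρ·N_A·a³/Z = 11.3 × 6.022 × 10²³ × 1.220 × 10^-22 / 4 = 208 g/mol.

208 g/mol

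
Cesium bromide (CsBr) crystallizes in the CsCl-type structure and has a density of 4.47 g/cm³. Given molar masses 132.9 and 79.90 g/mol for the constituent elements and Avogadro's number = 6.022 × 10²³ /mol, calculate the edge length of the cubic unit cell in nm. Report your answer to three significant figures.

0.429 nm

M(CsBr) = 212.8 g/mol; Z = 1 formula unit per cell.
a³ = Z·M/(N_A·ρ) = 1 × 212.8 / (6.022 × 10²³ × 4.47) = 7.905 × 10^-23 cm³, so a = 4.292 × 10^-8 cm = 0.429 nm.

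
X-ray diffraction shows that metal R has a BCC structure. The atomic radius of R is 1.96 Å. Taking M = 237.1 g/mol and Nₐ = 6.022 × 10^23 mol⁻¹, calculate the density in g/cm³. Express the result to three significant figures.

In a BCC lattice, atoms touch along the body diagonal, so √3·a = 4r, giving a = 4.526 Å = 4.526 × 10^-8 cm.
With Z = 2, ρ = Z·M/(N_A·a³) = 2 × 237.1 / (6.022 × 10²³ × 9.274 × 10^-23) = 8.491 g/cm³.

8.49 g/cm³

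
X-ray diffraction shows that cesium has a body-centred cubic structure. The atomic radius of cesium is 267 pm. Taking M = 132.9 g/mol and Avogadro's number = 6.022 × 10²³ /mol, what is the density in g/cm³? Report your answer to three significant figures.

In a BCC lattice, atoms touch along the body diagonal, so √3·a = 4r, giving a = 616.6 pm = 6.166 × 10^-8 cm.
With Z = 2, ρ = Z·M/(N_A·a³) = 2 × 132.9 / (6.022 × 10²³ × 2.344 × 10^-22) = 1.883 g/cm³.

1.88 g/cm³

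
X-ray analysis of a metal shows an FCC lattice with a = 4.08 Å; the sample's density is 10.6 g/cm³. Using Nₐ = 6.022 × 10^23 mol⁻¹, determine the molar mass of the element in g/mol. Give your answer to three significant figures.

An FCC cell has Z = 4 atoms; a = 4.080 × 10^-8 cm.
M = ρ·N_A·a³/Z = 10.6 × 6.022 × 10²³ × 6.792 × 10^-23 / 4 = 108 g/mol.

108 g/mol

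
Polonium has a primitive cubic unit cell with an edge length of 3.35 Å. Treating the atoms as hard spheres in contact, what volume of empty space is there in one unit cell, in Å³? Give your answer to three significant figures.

In a simple cubic lattice atoms touch along the cell edge, so a = 2r, so r = 0.5000a = 1.675 Å.
V_cell = a³ = 37.60 Å³; V_atoms = 1 × (4/3)πr³ = 19.68 Å³.
Empty space = 37.60 − 19.68 = 17.9 Å³.

17.9 Å³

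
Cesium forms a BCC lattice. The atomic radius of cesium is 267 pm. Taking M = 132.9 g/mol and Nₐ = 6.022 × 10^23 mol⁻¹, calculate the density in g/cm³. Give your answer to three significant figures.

In a BCC lattice, atoms touch along the body diagonal, so √3·a = 4r, giving a = 616.6 pm = 6.166 × 10^-8 cm.
With Z = 2, ρ = Z·M/(N_A·a³) = 2 × 132.9 / (6.022 × 10²³ × 2.344 × 10^-22) = 1.883 g/cm³.

1.88 g/cm³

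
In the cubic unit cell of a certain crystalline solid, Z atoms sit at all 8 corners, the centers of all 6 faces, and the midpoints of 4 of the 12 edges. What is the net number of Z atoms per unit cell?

Corner atoms are shared by 8 cells (1/8 each), face atoms by 2 (1/2 each), edge atoms by 4 (1/4 each).
Net atoms = 8 × 1/8 + 6 × 1/2 + 4 × 1/4 = 1 + 3 + 1 = 5.

5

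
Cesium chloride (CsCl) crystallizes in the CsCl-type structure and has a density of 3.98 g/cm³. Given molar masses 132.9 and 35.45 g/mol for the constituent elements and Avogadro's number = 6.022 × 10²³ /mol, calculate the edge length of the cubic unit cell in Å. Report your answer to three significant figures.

M(CsCl) = 168.35 g/mol; Z = 1 formula unit per cell.
a³ = Z·M/(N_A·ρ) = 1 × 168.35 / (6.022 × 10²³ × 3.98) = 7.024 × 10^-23 cm³, so a = 4.126 × 10^-8 cm = 4.13 Å.

4.13 Å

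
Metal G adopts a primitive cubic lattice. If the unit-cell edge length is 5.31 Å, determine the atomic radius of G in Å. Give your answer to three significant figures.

2.66 Å

In a simple cubic lattice, atoms touch along the cell edge, so a = 2r.
r = a/2 = 5.31/2 = 2.66 Å.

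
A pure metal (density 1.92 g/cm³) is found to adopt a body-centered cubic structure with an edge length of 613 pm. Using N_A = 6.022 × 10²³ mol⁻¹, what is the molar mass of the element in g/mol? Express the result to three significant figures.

133 g/mol

A BCC cell has Z = 2 atoms; a = 6.130 × 10^-8 cm.
M = ρ·N_A·a³/Z = 1.92 × 6.022 × 10²³ × 2.303 × 10^-22 / 2 = 133 g/mol.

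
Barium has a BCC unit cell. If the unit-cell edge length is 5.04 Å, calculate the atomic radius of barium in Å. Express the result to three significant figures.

In a BCC lattice, atoms touch along the body diagonal, so √3·a = 4r.
r = √3·a/4 = 1.7321 × 5.04 / 4 = 2.18 Å.

2.18 Å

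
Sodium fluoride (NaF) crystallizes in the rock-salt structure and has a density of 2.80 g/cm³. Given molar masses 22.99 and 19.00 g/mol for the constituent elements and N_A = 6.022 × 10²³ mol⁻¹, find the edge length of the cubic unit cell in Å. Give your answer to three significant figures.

M(NaF) = 41.99 g/mol; Z = 4 formula units per cell.
a³ = Z·M/(N_A·ρ) = 4 × 41.99 / (6.022 × 10²³ × 2.80) = 9.961 × 10^-23 cm³, so a = 4.636 × 10^-8 cm = 4.64 Å.

4.64 Å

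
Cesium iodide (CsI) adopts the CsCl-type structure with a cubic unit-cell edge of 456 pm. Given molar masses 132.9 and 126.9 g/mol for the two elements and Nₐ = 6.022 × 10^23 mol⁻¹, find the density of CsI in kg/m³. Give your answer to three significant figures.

The CsCl-type structure contains Z = 1 formula unit per cell; M(CsI) = 132.9 + 126.9 = 259.8 g/mol.
a³ = (4.560 × 10^-8 cm)³ = 9.482 × 10^-23 cm³.
ρ = 1 × 259.8 / (6.022 × 10²³ × 9.482 × 10^-23) = 4.550 g/cm³ = 4550 kg/m³.

4550 kg/m³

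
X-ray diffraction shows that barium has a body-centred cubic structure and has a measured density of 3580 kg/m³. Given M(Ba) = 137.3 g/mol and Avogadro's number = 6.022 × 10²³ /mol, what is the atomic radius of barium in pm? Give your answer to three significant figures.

218 pm

For a BCC cell (Z = 2), a³ = Z·M/(N_A·ρ) = 2 × 137.3 / (6.022 × 10²³ × 3.580) = 1.274 × 10^-22 cm³, so a = 5.031 × 10^-8 cm = 503.1 pm.
Atoms touch along the body diagonal, so √3·a = 4r, so r = 0.4330 × a = 218 pm.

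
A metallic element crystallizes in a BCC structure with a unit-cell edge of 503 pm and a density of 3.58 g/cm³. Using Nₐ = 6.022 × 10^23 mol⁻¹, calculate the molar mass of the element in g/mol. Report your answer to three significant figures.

A BCC cell has Z = 2 atoms; a = 5.030 × 10^-8 cm.
M = ρ·N_A·a³/Z = 3.58 × 6.022 × 10²³ × 1.273 × 10^-22 / 2 = 137 g/mol.

137 g/mol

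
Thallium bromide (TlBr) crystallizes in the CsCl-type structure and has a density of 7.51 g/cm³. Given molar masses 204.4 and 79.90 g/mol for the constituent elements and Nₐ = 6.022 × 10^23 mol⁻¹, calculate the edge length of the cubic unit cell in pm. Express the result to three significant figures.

398 pm

M(TlBr) = 284.3 g/mol; Z = 1 formula unit per cell.
a³ = Z·M/(N_A·ρ) = 1 × 284.3 / (6.022 × 10²³ × 7.51) = 6.286 × 10^-23 cm³, so a = 3.976 × 10^-8 cm = 398 pm.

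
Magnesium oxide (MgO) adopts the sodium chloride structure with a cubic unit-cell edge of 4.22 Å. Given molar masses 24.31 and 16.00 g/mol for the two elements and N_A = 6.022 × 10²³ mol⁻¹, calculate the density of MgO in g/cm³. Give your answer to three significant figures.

The sodium chloride structure contains Z = 4 formula units per cell; M(MgO) = 24.31 + 16.00 = 40.31 g/mol.
a³ = (4.220 × 10^-8 cm)³ = 7.515 × 10^-23 cm³.
ρ = 4 × 40.31 / (6.022 × 10²³ × 7.515 × 10^-23) = 3.563 g/cm³.

3.56 g/cm³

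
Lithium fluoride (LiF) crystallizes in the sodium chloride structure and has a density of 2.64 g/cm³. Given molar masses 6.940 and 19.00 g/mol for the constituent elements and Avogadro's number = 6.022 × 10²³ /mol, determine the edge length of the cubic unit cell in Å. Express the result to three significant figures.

M(LiF) = 25.94 g/mol; Z = 4 formula units per cell.
a³ = Z·M/(N_A·ρ) = 4 × 25.94 / (6.022 × 10²³ × 2.64) = 6.527 × 10^-23 cm³, so a = 4.026 × 10^-8 cm = 4.03 Å.

4.03 Å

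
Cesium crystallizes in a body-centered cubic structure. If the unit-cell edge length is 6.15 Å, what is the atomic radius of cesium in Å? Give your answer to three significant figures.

2.66 Å

In a BCC lattice, atoms touch along the body diagonal, so √3·a = 4r.
r = √3·a/4 = 1.7321 × 6.15 / 4 = 2.66 Å.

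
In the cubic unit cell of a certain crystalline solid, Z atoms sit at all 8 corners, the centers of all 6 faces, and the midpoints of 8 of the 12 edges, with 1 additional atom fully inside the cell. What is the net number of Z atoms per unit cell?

Corner atoms are shared by 8 cells (1/8 each), face atoms by 2 (1/2 each), edge atoms by 4 (1/4 each), interior atoms are unshared.
Net atoms = 8 × 1/8 + 6 × 1/2 + 8 × 1/4 + 1 = 1 + 3 + 2 + 1 = 7.

7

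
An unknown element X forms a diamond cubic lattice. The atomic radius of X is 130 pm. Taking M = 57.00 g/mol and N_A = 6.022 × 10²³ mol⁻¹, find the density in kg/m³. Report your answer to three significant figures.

3500 kg/m³

In a diamond cubic lattice, nearest neighbors lie along the body diagonal with √3·a = 8r, giving a = 600.4 pm = 6.004 × 10^-8 cm.
With Z = 8, ρ = Z·M/(N_A·a³) = 8 × 57.00 / (6.022 × 10²³ × 2.165 × 10^-22) = 3.498 g/cm³ = 3500 kg/m³.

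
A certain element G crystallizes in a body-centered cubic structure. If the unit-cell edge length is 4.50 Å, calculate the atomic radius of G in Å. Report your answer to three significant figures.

In a BCC lattice, atoms touch along the body diagonal, so √3·a = 4r.
r = √3·a/4 = 1.7321 × 4.50 / 4 = 1.95 Å.

1.95 Å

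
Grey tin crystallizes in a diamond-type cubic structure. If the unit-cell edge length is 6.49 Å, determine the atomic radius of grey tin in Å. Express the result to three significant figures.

In a diamond cubic lattice, nearest neighbors lie along the body diagonal with √3·a = 8r.
r = √3·a/8 = 1.7321 × 6.49 / 8 = 1.41 Å.

1.41 Å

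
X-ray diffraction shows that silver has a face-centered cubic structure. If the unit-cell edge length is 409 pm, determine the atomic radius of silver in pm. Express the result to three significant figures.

145 pm

In an FCC lattice, atoms touch along the face diagonal, so √2·a = 4r.
r = √2·a/4 = 1.4142 × 409 / 4 = 145 pm.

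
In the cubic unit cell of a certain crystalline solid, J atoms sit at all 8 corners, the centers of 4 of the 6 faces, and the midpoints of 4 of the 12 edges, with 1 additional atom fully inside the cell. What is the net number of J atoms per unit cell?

Corner atoms are shared by 8 cells (1/8 each), face atoms by 2 (1/2 each), edge atoms by 4 (1/4 each), interior atoms are unshared.
Net atoms = 8 × 1/8 + 4 × 1/2 + 4 × 1/4 + 1 = 1 + 2 + 1 + 1 = 5.

5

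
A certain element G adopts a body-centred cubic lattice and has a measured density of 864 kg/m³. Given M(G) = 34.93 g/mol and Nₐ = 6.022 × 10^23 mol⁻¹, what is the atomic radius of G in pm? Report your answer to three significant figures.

222 pm

For a BCC cell (Z = 2), a³ = Z·M/(N_A·ρ) = 2 × 34.93 / (6.022 × 10²³ × 0.8640) = 1.343 × 10^-22 cm³, so a = 5.121 × 10^-8 cm = 512.1 pm.
Atoms touch along the body diagonal, so √3·a = 4r, so r = 0.4330 × a = 222 pm.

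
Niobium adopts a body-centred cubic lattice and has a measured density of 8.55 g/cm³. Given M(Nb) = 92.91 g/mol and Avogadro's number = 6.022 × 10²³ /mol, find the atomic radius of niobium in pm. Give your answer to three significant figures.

143 pm

For a BCC cell (Z = 2), a³ = Z·M/(N_A·ρ) = 2 × 92.91 / (6.022 × 10²³ × 8.550) = 3.609 × 10^-23 cm³, so a = 3.305 × 10^-8 cm = 330.5 pm.
Atoms touch along the body diagonal, so √3·a = 4r, so r = 0.4330 × a = 143 pm.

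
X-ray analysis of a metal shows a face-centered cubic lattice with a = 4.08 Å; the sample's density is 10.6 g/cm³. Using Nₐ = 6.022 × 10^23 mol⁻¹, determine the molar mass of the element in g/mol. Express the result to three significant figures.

108 g/mol

An FCC cell has Z = 4 atoms; a = 4.080 × 10^-8 cm.
M = ρ·N_A·a³/Z = 10.6 × 6.022 × 10²³ × 6.792 × 10^-23 / 4 = 108 g/mol.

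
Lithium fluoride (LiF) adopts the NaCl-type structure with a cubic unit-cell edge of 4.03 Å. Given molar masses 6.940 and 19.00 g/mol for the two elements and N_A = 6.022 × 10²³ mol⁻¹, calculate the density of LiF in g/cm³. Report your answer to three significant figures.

The NaCl-type structure contains Z = 4 formula units per cell; M(LiF) = 6.940 + 19.00 = 25.94 g/mol.
a³ = (4.030 × 10^-8 cm)³ = 6.545 × 10^-23 cm³.
ρ = 4 × 25.94 / (6.022 × 10²³ × 6.545 × 10^-23) = 2.633 g/cm³.

2.63 g/cm³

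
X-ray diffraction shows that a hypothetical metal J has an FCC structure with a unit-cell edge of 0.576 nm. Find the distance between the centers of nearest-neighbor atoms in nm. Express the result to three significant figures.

In an FCC structure, atoms touch along the face diagonal, so √2·a = 4r; the nearest-neighbor distance equals 2r = 0.7071·a.
d = 0.7071 × 0.576 = 0.407 nm.

0.407 nm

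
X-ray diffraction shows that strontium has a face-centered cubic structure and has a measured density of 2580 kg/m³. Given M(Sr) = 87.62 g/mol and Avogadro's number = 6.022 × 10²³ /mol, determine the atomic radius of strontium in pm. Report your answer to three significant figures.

For an FCC cell (Z = 4), a³ = Z·M/(N_A·ρ) = 4 × 87.62 / (6.022 × 10²³ × 2.580) = 2.256 × 10^-22 cm³, so a = 6.087 × 10^-8 cm = 608.7 pm.
Atoms touch along the face diagonal, so √2·a = 4r, so r = 0.3536 × a = 215 pm.

215 pm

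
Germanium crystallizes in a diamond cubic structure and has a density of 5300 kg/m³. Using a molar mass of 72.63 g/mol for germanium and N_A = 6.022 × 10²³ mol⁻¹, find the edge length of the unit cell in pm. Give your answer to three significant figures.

567 pm

With Z = 8 atoms per diamond cubic cell, a³ = Z·M/(N_A·ρ) = 8 × 72.63 / (6.022 × 10²³ × 5.300 g/cm³) = 1.820 × 10^-22 cm³.
a = (1.820 × 10^-22)^(1/3) = 5.668 × 10^-8 cm = 567 pm.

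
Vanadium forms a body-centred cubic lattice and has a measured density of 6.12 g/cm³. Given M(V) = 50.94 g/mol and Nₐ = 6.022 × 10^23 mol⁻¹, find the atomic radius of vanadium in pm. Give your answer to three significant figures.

For a BCC cell (Z = 2), a³ = Z·M/(N_A·ρ) = 2 × 50.94 / (6.022 × 10²³ × 6.120) = 2.764 × 10^-23 cm³, so a = 3.024 × 10^-8 cm = 302.4 pm.
Atoms touch along the body diagonal, so √3·a = 4r, so r = 0.4330 × a = 131 pm.

131 pm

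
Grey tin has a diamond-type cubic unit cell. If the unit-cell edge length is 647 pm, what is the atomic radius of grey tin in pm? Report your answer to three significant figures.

In a diamond cubic lattice, nearest neighbors lie along the body diagonal with √3·a = 8r.
r = √3·a/8 = 1.7321 × 647 / 8 = 140 pm.

140 pm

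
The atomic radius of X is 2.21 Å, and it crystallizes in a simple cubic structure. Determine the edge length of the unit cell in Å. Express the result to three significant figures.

4.42 Å

In a simple cubic lattice, atoms touch along the cell edge, so a = 2r.
a = 2r = 2 × 2.21 = 4.42 Å.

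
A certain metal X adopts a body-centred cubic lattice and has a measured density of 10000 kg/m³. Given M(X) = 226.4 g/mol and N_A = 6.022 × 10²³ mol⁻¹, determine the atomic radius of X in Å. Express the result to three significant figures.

1.83 Å

For a BCC cell (Z = 2), a³ = Z·M/(N_A·ρ) = 2 × 226.4 / (6.022 × 10²³ × 10.00) = 7.519 × 10^-23 cm³, so a = 4.221 × 10^-8 cm = 4.221 Å.
Atoms touch along the body diagonal, so √3·a = 4r, so r = 0.4330 × a = 1.83 Å.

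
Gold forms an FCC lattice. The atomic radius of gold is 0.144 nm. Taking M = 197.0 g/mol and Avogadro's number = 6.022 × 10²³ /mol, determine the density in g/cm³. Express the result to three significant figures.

In an FCC lattice, atoms touch along the face diagonal, so √2·a = 4r, giving a = 0.4073 nm = 4.073 × 10^-8 cm.
With Z = 4, ρ = Z·M/(N_A·a³) = 4 × 197.0 / (6.022 × 10²³ × 6.757 × 10^-23) = 19.37 g/cm³.

19.4 g/cm³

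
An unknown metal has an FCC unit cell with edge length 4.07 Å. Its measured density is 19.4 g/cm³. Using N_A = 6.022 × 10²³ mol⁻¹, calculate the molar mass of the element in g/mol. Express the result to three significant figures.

An FCC cell has Z = 4 atoms; a = 4.070 × 10^-8 cm.
M = ρ·N_A·a³/Z = 19.4 × 6.022 × 10²³ × 6.742 × 10^-23 / 4 = 197 g/mol.

197 g/mol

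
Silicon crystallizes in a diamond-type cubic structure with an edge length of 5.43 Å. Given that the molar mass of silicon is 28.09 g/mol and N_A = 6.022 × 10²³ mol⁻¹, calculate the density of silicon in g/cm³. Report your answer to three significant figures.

A diamond cubic unit cell contains Z = 8 atoms.
Cell volume: a³ = (5.43 Å)³ = (5.430 × 10^-8 cm)³ = 1.601 × 10^-22 cm³.
ρ = Z·M/(N_A·a³) = 8 × 28.09 / (6.022 × 10²³ × 1.601 × 10^-22) = 2.331 g/cm³.

2.33 g/cm³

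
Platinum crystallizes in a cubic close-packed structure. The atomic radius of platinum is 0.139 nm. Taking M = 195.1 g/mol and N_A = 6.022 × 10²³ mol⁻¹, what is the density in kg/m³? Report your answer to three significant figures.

21300 kg/m³

In an FCC lattice, atoms touch along the face diagonal, so √2·a = 4r, giving a = 0.3932 nm = 3.932 × 10^-8 cm.
With Z = 4, ρ = Z·M/(N_A·a³) = 4 × 195.1 / (6.022 × 10²³ × 6.077 × 10^-23) = 21.33 g/cm³ = 21300 kg/m³.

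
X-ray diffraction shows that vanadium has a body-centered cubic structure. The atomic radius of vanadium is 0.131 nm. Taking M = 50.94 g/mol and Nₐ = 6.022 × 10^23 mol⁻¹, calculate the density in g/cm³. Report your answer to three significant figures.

In a BCC lattice, atoms touch along the body diagonal, so √3·a = 4r, giving a = 0.3025 nm = 3.025 × 10^-8 cm.
With Z = 2, ρ = Z·M/(N_A·a³) = 2 × 50.94 / (6.022 × 10²³ × 2.769 × 10^-23) = 6.110 g/cm³.

6.11 g/cm³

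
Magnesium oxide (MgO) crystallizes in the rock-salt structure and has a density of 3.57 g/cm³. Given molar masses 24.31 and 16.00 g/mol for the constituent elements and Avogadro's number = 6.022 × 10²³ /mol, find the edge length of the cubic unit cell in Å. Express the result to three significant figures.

M(MgO) = 40.31 g/mol; Z = 4 formula units per cell.
a³ = Z·M/(N_A·ρ) = 4 × 40.31 / (6.022 × 10²³ × 3.57) = 7.500 × 10^-23 cm³, so a = 4.217 × 10^-8 cm = 4.22 Å.

4.22 Å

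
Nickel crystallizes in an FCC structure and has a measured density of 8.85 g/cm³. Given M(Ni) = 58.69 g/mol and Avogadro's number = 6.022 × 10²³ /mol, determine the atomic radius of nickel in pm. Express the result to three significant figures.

125 pm

For an FCC cell (Z = 4), a³ = Z·M/(N_A·ρ) = 4 × 58.69 / (6.022 × 10²³ × 8.850) = 4.405 × 10^-23 cm³, so a = 3.532 × 10^-8 cm = 353.2 pm.
Atoms touch along the face diagonal, so √2·a = 4r, so r = 0.3536 × a = 125 pm.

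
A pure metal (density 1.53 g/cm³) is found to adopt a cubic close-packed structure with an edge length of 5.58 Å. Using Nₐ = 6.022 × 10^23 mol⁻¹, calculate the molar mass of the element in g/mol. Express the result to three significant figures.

An FCC cell has Z = 4 atoms; a = 5.580 × 10^-8 cm.
M = ρ·N_A·a³/Z = 1.53 × 6.022 × 10²³ × 1.737 × 10^-22 / 4 = 40.0 g/mol.

40.0 g/mol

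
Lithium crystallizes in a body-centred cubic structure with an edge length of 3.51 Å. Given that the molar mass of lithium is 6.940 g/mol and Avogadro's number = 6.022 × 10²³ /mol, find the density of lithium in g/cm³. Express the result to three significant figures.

0.533 g/cm³

A BCC unit cell contains Z = 2 atoms.
Cell volume: a³ = (3.51 Å)³ = (3.510 × 10^-8 cm)³ = 4.324 × 10^-23 cm³.
ρ = Z·M/(N_A·a³) = 2 × 6.940 / (6.022 × 10²³ × 4.324 × 10^-23) = 0.5330 g/cm³.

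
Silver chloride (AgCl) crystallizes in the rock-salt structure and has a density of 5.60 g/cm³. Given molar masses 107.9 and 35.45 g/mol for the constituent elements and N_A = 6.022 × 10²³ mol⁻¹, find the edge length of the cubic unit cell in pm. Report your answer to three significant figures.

554 pm

M(AgCl) = 143.35 g/mol; Z = 4 formula units per cell.
a³ = Z·M/(N_A·ρ) = 4 × 143.35 / (6.022 × 10²³ × 5.60) = 1.700 × 10^-22 cm³, so a = 5.540 × 10^-8 cm = 554 pm.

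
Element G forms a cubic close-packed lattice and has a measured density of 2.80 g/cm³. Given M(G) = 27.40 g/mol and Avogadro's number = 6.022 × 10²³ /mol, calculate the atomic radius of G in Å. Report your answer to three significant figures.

1.42 Å

For an FCC cell (Z = 4), a³ = Z·M/(N_A·ρ) = 4 × 27.40 / (6.022 × 10²³ × 2.800) = 6.500 × 10^-23 cm³, so a = 4.021 × 10^-8 cm = 4.021 Å.
Atoms touch along the face diagonal, so √2·a = 4r, so r = 0.3536 × a = 1.42 Å.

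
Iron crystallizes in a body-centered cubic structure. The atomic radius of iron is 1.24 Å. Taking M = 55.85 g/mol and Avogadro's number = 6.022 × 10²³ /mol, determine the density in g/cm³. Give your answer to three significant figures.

In a BCC lattice, atoms touch along the body diagonal, so √3·a = 4r, giving a = 2.864 Å = 2.864 × 10^-8 cm.
With Z = 2, ρ = Z·M/(N_A·a³) = 2 × 55.85 / (6.022 × 10²³ × 2.348 × 10^-23) = 7.899 g/cm³.

7.90 g/cm³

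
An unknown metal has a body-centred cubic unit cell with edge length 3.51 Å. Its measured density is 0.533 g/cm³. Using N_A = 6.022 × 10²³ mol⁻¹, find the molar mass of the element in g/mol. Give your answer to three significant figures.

6.94 g/mol

A BCC cell has Z = 2 atoms; a = 3.510 × 10^-8 cm.
M = ρ·N_A·a³/Z = 0.533 × 6.022 × 10²³ × 4.324 × 10^-23 / 2 = 6.94 g/mol.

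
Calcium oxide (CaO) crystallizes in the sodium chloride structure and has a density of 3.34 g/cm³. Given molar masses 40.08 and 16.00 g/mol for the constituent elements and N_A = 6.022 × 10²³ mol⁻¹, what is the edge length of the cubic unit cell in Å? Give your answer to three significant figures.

4.81 Å

M(CaO) = 56.08 g/mol; Z = 4 formula units per cell.
a³ = Z·M/(N_A·ρ) = 4 × 56.08 / (6.022 × 10²³ × 3.34) = 1.115 × 10^-22 cm³, so a = 4.813 × 10^-8 cm = 4.81 Å.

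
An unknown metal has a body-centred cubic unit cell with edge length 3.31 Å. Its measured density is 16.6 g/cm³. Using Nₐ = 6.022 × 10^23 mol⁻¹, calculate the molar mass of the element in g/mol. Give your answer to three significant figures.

181 g/mol

A BCC cell has Z = 2 atoms; a = 3.310 × 10^-8 cm.
M = ρ·N_A·a³/Z = 16.6 × 6.022 × 10²³ × 3.626 × 10^-23 / 2 = 181 g/mol.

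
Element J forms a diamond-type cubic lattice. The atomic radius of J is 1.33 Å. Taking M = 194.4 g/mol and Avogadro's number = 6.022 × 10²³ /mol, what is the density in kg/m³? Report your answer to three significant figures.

11100 kg/m³

In a diamond cubic lattice, nearest neighbors lie along the body diagonal with √3·a = 8r, giving a = 6.143 Å = 6.143 × 10^-8 cm.
With Z = 8, ρ = Z·M/(N_A·a³) = 8 × 194.4 / (6.022 × 10²³ × 2.318 × 10^-22) = 11.14 g/cm³ = 11100 kg/m³.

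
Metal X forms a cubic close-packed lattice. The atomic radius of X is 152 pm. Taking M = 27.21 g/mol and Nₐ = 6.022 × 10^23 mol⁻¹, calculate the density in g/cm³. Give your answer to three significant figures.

In an FCC lattice, atoms touch along the face diagonal, so √2·a = 4r, giving a = 429.9 pm = 4.299 × 10^-8 cm.
With Z = 4, ρ = Z·M/(N_A·a³) = 4 × 27.21 / (6.022 × 10²³ × 7.946 × 10^-23) = 2.274 g/cm³.

2.27 g/cm³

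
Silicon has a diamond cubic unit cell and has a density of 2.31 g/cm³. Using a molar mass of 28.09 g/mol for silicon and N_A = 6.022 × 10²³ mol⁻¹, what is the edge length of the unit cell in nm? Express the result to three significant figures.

With Z = 8 atoms per diamond cubic cell, a³ = Z·M/(N_A·ρ) = 8 × 28.09 / (6.022 × 10²³ × 2.310 g/cm³) = 1.615 × 10^-22 cm³.
a = (1.615 × 10^-22)^(1/3) = 5.446 × 10^-8 cm = 0.545 nm.

0.545 nm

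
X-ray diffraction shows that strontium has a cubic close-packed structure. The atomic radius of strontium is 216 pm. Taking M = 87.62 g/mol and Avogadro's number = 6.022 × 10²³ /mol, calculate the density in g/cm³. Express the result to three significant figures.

In an FCC lattice, atoms touch along the face diagonal, so √2·a = 4r, giving a = 610.9 pm = 6.109 × 10^-8 cm.
With Z = 4, ρ = Z·M/(N_A·a³) = 4 × 87.62 / (6.022 × 10²³ × 2.280 × 10^-22) = 2.552 g/cm³.

2.55 g/cm³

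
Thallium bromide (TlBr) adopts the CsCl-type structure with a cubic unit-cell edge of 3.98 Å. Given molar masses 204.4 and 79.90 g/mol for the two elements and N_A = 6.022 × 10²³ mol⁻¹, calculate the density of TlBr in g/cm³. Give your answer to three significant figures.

7.49 g/cm³

The CsCl-type structure contains Z = 1 formula unit per cell; M(TlBr) = 204.4 + 79.90 = 284.3 g/mol.
a³ = (3.980 × 10^-8 cm)³ = 6.304 × 10^-23 cm³.
ρ = 1 × 284.3 / (6.022 × 10²³ × 6.304 × 10^-23) = 7.488 g/cm³.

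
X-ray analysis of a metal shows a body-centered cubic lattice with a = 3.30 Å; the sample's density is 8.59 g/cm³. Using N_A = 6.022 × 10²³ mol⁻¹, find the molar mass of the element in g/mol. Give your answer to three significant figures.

92.9 g/mol

A BCC cell has Z = 2 atoms; a = 3.300 × 10^-8 cm.
M = ρ·N_A·a³/Z = 8.59 × 6.022 × 10²³ × 3.594 × 10^-23 / 2 = 92.9 g/mol.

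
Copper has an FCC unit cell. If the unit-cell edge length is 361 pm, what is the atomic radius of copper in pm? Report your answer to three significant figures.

128 pm

In an FCC lattice, atoms touch along the face diagonal, so √2·a = 4r.
r = √2·a/4 = 1.4142 × 361 / 4 = 128 pm.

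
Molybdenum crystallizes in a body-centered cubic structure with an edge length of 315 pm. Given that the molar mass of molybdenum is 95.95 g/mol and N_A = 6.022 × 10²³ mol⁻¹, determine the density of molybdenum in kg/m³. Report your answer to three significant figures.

10200 kg/m³

A BCC unit cell contains Z = 2 atoms.
Cell volume: a³ = (315 pm)³ = (3.150 × 10^-8 cm)³ = 3.126 × 10^-23 cm³.
ρ = Z·M/(N_A·a³) = 2 × 95.95 / (6.022 × 10²³ × 3.126 × 10^-23) = 10.20 g/cm³ = 10200 kg/m³.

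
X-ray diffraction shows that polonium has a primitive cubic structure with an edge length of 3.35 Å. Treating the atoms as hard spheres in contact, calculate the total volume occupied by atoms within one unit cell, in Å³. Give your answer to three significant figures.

19.7 Å³

In a simple cubic lattice atoms touch along the cell edge, so a = 2r, so r = 0.5000a = 1.675 Å.
V_atoms = Z × (4/3)πr³ = 1 × (4/3)π × (1.675)³ = 19.7 Å³.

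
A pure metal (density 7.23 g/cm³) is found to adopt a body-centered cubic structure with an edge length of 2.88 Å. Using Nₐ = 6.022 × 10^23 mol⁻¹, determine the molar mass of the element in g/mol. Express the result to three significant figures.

A BCC cell has Z = 2 atoms; a = 2.880 × 10^-8 cm.
M = ρ·N_A·a³/Z = 7.23 × 6.022 × 10²³ × 2.389 × 10^-23 / 2 = 52.0 g/mol.

52.0 g/mol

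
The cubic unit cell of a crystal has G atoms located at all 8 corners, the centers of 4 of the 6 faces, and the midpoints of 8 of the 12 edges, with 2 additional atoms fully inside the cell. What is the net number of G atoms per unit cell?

Corner atoms are shared by 8 cells (1/8 each), face atoms by 2 (1/2 each), edge atoms by 4 (1/4 each), interior atoms are unshared.
Net atoms = 8 × 1/8 + 4 × 1/2 + 8 × 1/4 + 2 = 1 + 2 + 2 + 2 = 7.

7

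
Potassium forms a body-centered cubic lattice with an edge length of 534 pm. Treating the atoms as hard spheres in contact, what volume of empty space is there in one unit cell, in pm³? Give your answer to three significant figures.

4.87 × 10^7 pm³

In a BCC lattice atoms touch along the body diagonal, so √3·a = 4r, so r = 0.4330a = 231.2 pm.
V_cell = a³ = 1.523 × 10^8 pm³; V_atoms = 2 × (4/3)πr³ = 1.036 × 10^8 pm³.
Empty space = 1.523 × 10^8 − 1.036 × 10^8 = 4.87 × 10^7 pm³.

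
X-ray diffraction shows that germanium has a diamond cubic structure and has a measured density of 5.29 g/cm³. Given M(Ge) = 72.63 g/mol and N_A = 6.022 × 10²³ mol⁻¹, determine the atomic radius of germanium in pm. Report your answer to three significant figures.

For a diamond cubic cell (Z = 8), a³ = Z·M/(N_A·ρ) = 8 × 72.63 / (6.022 × 10²³ × 5.290) = 1.824 × 10^-22 cm³, so a = 5.671 × 10^-8 cm = 567.1 pm.
Nearest neighbors lie along the body diagonal with √3·a = 8r, so r = 0.2165 × a = 123 pm.

123 pm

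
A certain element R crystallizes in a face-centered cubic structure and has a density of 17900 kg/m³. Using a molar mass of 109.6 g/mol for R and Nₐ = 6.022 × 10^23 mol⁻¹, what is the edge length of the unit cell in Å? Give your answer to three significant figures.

With Z = 4 atoms per FCC cell, a³ = Z·M/(N_A·ρ) = 4 × 109.6 / (6.022 × 10²³ × 17.90 g/cm³) = 4.067 × 10^-23 cm³.
a = (4.067 × 10^-23)^(1/3) = 3.439 × 10^-8 cm = 3.44 Å.

3.44 Å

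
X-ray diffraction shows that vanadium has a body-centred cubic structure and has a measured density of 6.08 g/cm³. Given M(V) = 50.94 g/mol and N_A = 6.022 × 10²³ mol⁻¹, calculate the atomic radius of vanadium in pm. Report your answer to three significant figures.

131 pm

For a BCC cell (Z = 2), a³ = Z·M/(N_A·ρ) = 2 × 50.94 / (6.022 × 10²³ × 6.080) = 2.783 × 10^-23 cm³, so a = 3.030 × 10^-8 cm = 303.0 pm.
Atoms touch along the body diagonal, so √3·a = 4r, so r = 0.4330 × a = 131 pm.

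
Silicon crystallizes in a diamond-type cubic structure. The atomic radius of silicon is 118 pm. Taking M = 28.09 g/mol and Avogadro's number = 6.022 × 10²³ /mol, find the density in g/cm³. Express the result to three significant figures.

In a diamond cubic lattice, nearest neighbors lie along the body diagonal with √3·a = 8r, giving a = 545.0 pm = 5.450 × 10^-8 cm.
With Z = 8, ρ = Z·M/(N_A·a³) = 8 × 28.09 / (6.022 × 10²³ × 1.619 × 10^-22) = 2.305 g/cm³.

2.30 g/cm³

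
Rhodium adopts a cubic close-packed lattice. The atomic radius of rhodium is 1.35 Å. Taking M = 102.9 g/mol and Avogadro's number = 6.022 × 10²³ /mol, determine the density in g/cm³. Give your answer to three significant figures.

In an FCC lattice, atoms touch along the face diagonal, so √2·a = 4r, giving a = 3.818 Å = 3.818 × 10^-8 cm.
With Z = 4, ρ = Z·M/(N_A·a³) = 4 × 102.9 / (6.022 × 10²³ × 5.567 × 10^-23) = 12.28 g/cm³.

12.3 g/cm³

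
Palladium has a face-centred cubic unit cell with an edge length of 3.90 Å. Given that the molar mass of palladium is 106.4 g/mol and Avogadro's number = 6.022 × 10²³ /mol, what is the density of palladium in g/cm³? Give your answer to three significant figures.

11.9 g/cm³

An FCC unit cell contains Z = 4 atoms.
Cell volume: a³ = (3.90 Å)³ = (3.900 × 10^-8 cm)³ = 5.932 × 10^-23 cm³.
ρ = Z·M/(N_A·a³) = 4 × 106.4 / (6.022 × 10²³ × 5.932 × 10^-23) = 11.91 g/cm³.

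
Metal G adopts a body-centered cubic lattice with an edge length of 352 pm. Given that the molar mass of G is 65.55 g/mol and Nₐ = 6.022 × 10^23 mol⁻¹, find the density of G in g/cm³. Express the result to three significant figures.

4.99 g/cm³

A BCC unit cell contains Z = 2 atoms.
Cell volume: a³ = (352 pm)³ = (3.520 × 10^-8 cm)³ = 4.361 × 10^-23 cm³.
ρ = Z·M/(N_A·a³) = 2 × 65.55 / (6.022 × 10²³ × 4.361 × 10^-23) = 4.992 g/cm³.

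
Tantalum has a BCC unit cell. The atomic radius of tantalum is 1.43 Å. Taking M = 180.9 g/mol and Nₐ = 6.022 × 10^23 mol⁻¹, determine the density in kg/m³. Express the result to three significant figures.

16700 kg/m³

In a BCC lattice, atoms touch along the body diagonal, so √3·a = 4r, giving a = 3.302 Å = 3.302 × 10^-8 cm.
With Z = 2, ρ = Z·M/(N_A·a³) = 2 × 180.9 / (6.022 × 10²³ × 3.602 × 10^-23) = 16.68 g/cm³ = 16700 kg/m³.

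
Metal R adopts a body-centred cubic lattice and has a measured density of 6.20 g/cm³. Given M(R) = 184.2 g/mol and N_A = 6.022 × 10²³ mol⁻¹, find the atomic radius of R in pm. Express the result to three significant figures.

For a BCC cell (Z = 2), a³ = Z·M/(N_A·ρ) = 2 × 184.2 / (6.022 × 10²³ × 6.200) = 9.867 × 10^-23 cm³, so a = 4.621 × 10^-8 cm = 462.1 pm.
Atoms touch along the body diagonal, so √3·a = 4r, so r = 0.4330 × a = 200 pm.

200 pm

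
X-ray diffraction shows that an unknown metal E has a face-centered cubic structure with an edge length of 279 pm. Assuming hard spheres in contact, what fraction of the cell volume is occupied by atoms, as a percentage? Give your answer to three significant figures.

74.0%

In an FCC lattice atoms touch along the face diagonal, so √2·a = 4r, so r = 0.3536a = 98.64 pm.
Packing fraction = Z·(4/3)πr³ / a³ = 4 × (4/3)π × (98.64)³ / (279)³ = 0.7405 = 74.0%.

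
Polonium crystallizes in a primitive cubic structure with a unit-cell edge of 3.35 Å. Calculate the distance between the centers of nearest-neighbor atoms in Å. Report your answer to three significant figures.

3.35 Å

In a simple cubic structure, atoms touch along the cell edge, so a = 2r; the nearest-neighbor distance equals 2r = 1.000·a.
d = 1.000 × 3.35 = 3.35 Å.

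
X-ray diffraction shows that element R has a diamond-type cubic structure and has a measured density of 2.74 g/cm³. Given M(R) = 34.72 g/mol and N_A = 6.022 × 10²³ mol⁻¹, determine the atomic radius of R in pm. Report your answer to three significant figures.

For a diamond cubic cell (Z = 8), a³ = Z·M/(N_A·ρ) = 8 × 34.72 / (6.022 × 10²³ × 2.740) = 1.683 × 10^-22 cm³, so a = 5.522 × 10^-8 cm = 552.2 pm.
Nearest neighbors lie along the body diagonal with √3·a = 8r, so r = 0.2165 × a = 120 pm.

120 pm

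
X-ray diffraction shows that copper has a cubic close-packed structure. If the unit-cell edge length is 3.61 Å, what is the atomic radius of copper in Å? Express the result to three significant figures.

In an FCC lattice, atoms touch along the face diagonal, so √2·a = 4r.
r = √2·a/4 = 1.4142 × 3.61 / 4 = 1.28 Å.

1.28 Å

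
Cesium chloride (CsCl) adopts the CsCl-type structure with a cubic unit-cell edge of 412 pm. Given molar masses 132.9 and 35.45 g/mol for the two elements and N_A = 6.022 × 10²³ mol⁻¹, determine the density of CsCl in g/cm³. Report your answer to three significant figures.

4.00 g/cm³

The CsCl-type structure contains Z = 1 formula unit per cell; M(CsCl) = 132.9 + 35.45 = 168.35 g/mol.
a³ = (4.120 × 10^-8 cm)³ = 6.993 × 10^-23 cm³.
ρ = 1 × 168.35 / (6.022 × 10²³ × 6.993 × 10^-23) = 3.997 g/cm³.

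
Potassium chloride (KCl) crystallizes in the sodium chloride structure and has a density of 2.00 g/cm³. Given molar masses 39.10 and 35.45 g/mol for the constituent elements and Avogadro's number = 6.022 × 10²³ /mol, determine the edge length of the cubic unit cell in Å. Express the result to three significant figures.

6.28 Å

M(KCl) = 74.55 g/mol; Z = 4 formula units per cell.
a³ = Z·M/(N_A·ρ) = 4 × 74.55 / (6.022 × 10²³ × 2.00) = 2.476 × 10^-22 cm³, so a = 6.279 × 10^-8 cm = 6.28 Å.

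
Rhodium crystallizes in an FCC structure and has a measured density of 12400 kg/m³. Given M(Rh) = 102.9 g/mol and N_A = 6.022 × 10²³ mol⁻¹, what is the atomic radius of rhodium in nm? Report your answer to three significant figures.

0.135 nm

For an FCC cell (Z = 4), a³ = Z·M/(N_A·ρ) = 4 × 102.9 / (6.022 × 10²³ × 12.40) = 5.512 × 10^-23 cm³, so a = 3.806 × 10^-8 cm = 0.3806 nm.
Atoms touch along the face diagonal, so √2·a = 4r, so r = 0.3536 × a = 0.135 nm.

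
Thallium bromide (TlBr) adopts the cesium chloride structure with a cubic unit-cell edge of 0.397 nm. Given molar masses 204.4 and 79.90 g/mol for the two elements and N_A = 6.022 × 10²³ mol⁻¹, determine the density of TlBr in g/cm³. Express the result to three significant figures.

The cesium chloride structure contains Z = 1 formula unit per cell; M(TlBr) = 204.4 + 79.90 = 284.3 g/mol.
a³ = (3.970 × 10^-8 cm)³ = 6.257 × 10^-23 cm³.
ρ = 1 × 284.3 / (6.022 × 10²³ × 6.257 × 10^-23) = 7.545 g/cm³.

7.55 g/cm³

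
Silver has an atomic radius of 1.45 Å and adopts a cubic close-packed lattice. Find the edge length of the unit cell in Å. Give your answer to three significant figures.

In an FCC lattice, atoms touch along the face diagonal, so √2·a = 4r.
a = 4r/√2 = 4 × 1.45 / 1.4142 = 4.10 Å.

4.10 Å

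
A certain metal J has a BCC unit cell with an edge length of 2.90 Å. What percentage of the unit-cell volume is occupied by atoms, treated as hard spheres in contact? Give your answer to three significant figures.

In a BCC lattice atoms touch along the body diagonal, so √3·a = 4r, so r = 0.4330a = 1.256 Å.
Packing fraction = Z·(4/3)πr³ / a³ = 2 × (4/3)π × (1.256)³ / (2.90)³ = 0.6802 = 68.0%.

68.0%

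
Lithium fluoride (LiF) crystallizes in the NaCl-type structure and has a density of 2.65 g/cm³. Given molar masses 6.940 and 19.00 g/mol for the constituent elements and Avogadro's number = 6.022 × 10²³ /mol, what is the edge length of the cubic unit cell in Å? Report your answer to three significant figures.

M(LiF) = 25.94 g/mol; Z = 4 formula units per cell.
a³ = Z·M/(N_A·ρ) = 4 × 25.94 / (6.022 × 10²³ × 2.65) = 6.502 × 10^-23 cm³, so a = 4.021 × 10^-8 cm = 4.02 Å.

4.02 Å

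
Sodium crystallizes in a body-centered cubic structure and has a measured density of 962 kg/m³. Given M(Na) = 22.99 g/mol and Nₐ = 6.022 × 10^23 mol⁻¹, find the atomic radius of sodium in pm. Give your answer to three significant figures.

186 pm

For a BCC cell (Z = 2), a³ = Z·M/(N_A·ρ) = 2 × 22.99 / (6.022 × 10²³ × 0.9620) = 7.937 × 10^-23 cm³, so a = 4.298 × 10^-8 cm = 429.8 pm.
Atoms touch along the body diagonal, so √3·a = 4r, so r = 0.4330 × a = 186 pm.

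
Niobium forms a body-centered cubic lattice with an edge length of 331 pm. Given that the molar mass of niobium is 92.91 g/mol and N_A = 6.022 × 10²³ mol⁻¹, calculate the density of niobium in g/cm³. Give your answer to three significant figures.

8.51 g/cm³

A BCC unit cell contains Z = 2 atoms.
Cell volume: a³ = (331 pm)³ = (3.310 × 10^-8 cm)³ = 3.626 × 10^-23 cm³.
ρ = Z·M/(N_A·a³) = 2 × 92.91 / (6.022 × 10²³ × 3.626 × 10^-23) = 8.509 g/cm³.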